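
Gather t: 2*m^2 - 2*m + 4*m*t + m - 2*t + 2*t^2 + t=2*m^2 - m + 2*t^2 + t*(4*m - 1)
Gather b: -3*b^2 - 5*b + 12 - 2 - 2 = -3*b^2 - 5*b + 8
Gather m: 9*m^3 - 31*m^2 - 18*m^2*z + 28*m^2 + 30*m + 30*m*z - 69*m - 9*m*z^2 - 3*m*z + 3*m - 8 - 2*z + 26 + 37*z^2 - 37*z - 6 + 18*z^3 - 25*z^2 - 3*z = 9*m^3 + m^2*(-18*z - 3) + m*(-9*z^2 + 27*z - 36) + 18*z^3 + 12*z^2 - 42*z + 12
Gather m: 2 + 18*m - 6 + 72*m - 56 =90*m - 60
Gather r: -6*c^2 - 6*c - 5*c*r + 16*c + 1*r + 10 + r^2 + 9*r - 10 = -6*c^2 + 10*c + r^2 + r*(10 - 5*c)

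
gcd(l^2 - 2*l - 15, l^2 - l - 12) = l + 3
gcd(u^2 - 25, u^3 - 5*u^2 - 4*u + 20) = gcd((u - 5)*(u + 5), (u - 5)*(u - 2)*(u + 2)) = u - 5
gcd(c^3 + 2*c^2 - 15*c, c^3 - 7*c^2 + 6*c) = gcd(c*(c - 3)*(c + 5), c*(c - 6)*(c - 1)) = c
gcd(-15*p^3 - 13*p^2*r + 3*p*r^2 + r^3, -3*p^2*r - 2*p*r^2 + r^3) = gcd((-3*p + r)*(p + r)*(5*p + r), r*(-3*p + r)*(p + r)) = 3*p^2 + 2*p*r - r^2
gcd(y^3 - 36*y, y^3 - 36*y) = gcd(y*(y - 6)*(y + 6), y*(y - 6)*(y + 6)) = y^3 - 36*y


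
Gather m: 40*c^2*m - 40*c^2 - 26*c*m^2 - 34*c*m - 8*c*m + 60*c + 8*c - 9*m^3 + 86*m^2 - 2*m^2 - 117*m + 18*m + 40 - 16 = -40*c^2 + 68*c - 9*m^3 + m^2*(84 - 26*c) + m*(40*c^2 - 42*c - 99) + 24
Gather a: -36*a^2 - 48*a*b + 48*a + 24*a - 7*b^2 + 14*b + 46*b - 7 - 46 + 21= -36*a^2 + a*(72 - 48*b) - 7*b^2 + 60*b - 32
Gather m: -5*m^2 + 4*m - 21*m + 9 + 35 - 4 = -5*m^2 - 17*m + 40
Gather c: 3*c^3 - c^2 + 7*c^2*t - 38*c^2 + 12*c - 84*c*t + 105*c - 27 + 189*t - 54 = 3*c^3 + c^2*(7*t - 39) + c*(117 - 84*t) + 189*t - 81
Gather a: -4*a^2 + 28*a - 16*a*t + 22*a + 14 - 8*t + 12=-4*a^2 + a*(50 - 16*t) - 8*t + 26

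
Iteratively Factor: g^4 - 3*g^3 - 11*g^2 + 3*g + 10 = (g - 5)*(g^3 + 2*g^2 - g - 2) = (g - 5)*(g + 2)*(g^2 - 1) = (g - 5)*(g + 1)*(g + 2)*(g - 1)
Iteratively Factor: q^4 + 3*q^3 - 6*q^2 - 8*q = (q + 4)*(q^3 - q^2 - 2*q) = (q - 2)*(q + 4)*(q^2 + q) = (q - 2)*(q + 1)*(q + 4)*(q)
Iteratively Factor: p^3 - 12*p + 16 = (p + 4)*(p^2 - 4*p + 4) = (p - 2)*(p + 4)*(p - 2)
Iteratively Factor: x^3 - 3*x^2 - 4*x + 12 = (x - 3)*(x^2 - 4) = (x - 3)*(x + 2)*(x - 2)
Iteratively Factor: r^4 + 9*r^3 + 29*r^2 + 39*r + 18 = (r + 3)*(r^3 + 6*r^2 + 11*r + 6) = (r + 3)^2*(r^2 + 3*r + 2) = (r + 1)*(r + 3)^2*(r + 2)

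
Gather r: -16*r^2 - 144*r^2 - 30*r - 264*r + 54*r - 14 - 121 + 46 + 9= -160*r^2 - 240*r - 80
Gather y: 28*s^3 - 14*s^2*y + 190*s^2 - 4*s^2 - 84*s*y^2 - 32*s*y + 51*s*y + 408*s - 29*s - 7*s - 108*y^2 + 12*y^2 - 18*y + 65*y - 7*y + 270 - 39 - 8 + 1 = 28*s^3 + 186*s^2 + 372*s + y^2*(-84*s - 96) + y*(-14*s^2 + 19*s + 40) + 224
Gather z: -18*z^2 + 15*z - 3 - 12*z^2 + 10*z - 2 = -30*z^2 + 25*z - 5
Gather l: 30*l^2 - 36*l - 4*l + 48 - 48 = 30*l^2 - 40*l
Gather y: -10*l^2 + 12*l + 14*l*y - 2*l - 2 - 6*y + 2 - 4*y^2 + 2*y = -10*l^2 + 10*l - 4*y^2 + y*(14*l - 4)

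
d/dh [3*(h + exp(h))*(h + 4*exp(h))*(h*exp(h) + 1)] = 3*(h + 1)*(h + exp(h))*(h + 4*exp(h))*exp(h) + 3*(h + exp(h))*(h*exp(h) + 1)*(4*exp(h) + 1) + 3*(h + 4*exp(h))*(h*exp(h) + 1)*(exp(h) + 1)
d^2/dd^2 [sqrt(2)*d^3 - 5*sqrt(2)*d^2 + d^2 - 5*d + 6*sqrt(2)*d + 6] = 6*sqrt(2)*d - 10*sqrt(2) + 2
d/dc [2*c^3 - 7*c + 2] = 6*c^2 - 7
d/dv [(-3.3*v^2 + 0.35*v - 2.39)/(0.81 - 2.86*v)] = (9.438*v^2 - 5.346*v - 6.5519)/(8.1796*v^2 - 4.6332*v + 0.6561)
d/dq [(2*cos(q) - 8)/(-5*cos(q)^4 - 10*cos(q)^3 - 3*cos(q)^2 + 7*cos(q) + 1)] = 2*(-15*(1 - cos(q)^2)^2 + 87*cos(q)^2 + 69*cos(q) + 15*cos(3*q) - 14)*sin(q)/(-5*(1 - cos(q)^2)^2 - 10*cos(q)^3 - 13*cos(q)^2 + 7*cos(q) + 6)^2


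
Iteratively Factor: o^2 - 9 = (o + 3)*(o - 3)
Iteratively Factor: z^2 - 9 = (z + 3)*(z - 3)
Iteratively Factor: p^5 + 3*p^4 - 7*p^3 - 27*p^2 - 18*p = (p)*(p^4 + 3*p^3 - 7*p^2 - 27*p - 18) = p*(p + 3)*(p^3 - 7*p - 6) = p*(p + 1)*(p + 3)*(p^2 - p - 6) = p*(p - 3)*(p + 1)*(p + 3)*(p + 2)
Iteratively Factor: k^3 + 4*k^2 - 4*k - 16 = (k - 2)*(k^2 + 6*k + 8) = (k - 2)*(k + 2)*(k + 4)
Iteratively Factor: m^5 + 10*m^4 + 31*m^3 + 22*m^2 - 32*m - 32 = (m - 1)*(m^4 + 11*m^3 + 42*m^2 + 64*m + 32) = (m - 1)*(m + 2)*(m^3 + 9*m^2 + 24*m + 16) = (m - 1)*(m + 1)*(m + 2)*(m^2 + 8*m + 16) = (m - 1)*(m + 1)*(m + 2)*(m + 4)*(m + 4)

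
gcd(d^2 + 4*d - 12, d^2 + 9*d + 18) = d + 6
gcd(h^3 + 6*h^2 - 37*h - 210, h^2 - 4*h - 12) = h - 6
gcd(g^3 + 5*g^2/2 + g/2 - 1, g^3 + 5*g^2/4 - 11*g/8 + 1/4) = g^2 + 3*g/2 - 1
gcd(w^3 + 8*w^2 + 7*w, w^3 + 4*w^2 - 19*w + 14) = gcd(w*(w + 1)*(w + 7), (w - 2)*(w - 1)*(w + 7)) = w + 7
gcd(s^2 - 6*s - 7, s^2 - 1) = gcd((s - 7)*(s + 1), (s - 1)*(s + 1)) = s + 1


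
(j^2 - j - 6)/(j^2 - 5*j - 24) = (-j^2 + j + 6)/(-j^2 + 5*j + 24)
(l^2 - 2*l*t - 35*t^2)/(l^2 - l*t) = (l^2 - 2*l*t - 35*t^2)/(l*(l - t))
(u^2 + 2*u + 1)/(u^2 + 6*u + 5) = (u + 1)/(u + 5)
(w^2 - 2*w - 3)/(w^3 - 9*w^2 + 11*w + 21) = 1/(w - 7)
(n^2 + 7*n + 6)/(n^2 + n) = (n + 6)/n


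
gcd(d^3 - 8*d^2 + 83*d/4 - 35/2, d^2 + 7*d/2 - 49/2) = d - 7/2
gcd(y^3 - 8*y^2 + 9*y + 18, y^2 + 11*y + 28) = 1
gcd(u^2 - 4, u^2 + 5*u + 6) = u + 2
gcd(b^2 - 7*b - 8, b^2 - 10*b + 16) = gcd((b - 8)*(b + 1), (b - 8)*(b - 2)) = b - 8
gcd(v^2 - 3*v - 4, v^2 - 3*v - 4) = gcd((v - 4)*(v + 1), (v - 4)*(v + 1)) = v^2 - 3*v - 4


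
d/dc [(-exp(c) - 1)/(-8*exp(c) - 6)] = -exp(c)/(2*(4*exp(c) + 3)^2)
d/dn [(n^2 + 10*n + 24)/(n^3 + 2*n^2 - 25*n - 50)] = (-n^4 - 20*n^3 - 117*n^2 - 196*n + 100)/(n^6 + 4*n^5 - 46*n^4 - 200*n^3 + 425*n^2 + 2500*n + 2500)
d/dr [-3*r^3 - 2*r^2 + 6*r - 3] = -9*r^2 - 4*r + 6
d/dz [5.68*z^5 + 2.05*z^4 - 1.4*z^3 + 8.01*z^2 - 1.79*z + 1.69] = 28.4*z^4 + 8.2*z^3 - 4.2*z^2 + 16.02*z - 1.79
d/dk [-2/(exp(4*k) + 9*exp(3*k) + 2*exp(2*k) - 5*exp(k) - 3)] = (8*exp(3*k) + 54*exp(2*k) + 8*exp(k) - 10)*exp(k)/(exp(4*k) + 9*exp(3*k) + 2*exp(2*k) - 5*exp(k) - 3)^2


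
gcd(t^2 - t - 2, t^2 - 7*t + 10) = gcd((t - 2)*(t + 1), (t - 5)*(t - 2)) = t - 2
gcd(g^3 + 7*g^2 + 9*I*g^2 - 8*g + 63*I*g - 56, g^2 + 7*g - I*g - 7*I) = g + 7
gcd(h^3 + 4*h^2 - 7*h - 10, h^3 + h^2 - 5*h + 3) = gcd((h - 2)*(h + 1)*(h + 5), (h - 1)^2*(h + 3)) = 1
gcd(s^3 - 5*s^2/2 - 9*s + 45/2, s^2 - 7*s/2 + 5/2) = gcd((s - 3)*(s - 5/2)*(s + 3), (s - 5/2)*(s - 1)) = s - 5/2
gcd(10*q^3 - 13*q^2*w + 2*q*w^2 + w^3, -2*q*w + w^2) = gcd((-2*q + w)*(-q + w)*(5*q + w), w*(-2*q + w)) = 2*q - w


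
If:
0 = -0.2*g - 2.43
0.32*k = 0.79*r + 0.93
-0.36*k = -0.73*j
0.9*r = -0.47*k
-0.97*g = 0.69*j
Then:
No Solution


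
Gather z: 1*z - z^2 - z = -z^2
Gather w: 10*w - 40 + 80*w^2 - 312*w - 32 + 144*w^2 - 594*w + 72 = 224*w^2 - 896*w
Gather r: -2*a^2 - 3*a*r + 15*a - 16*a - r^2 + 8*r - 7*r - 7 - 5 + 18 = -2*a^2 - a - r^2 + r*(1 - 3*a) + 6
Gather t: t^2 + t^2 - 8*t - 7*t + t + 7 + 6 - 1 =2*t^2 - 14*t + 12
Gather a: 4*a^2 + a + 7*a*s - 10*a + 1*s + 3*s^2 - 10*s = 4*a^2 + a*(7*s - 9) + 3*s^2 - 9*s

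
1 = 1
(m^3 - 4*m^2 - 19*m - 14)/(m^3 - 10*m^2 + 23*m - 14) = (m^2 + 3*m + 2)/(m^2 - 3*m + 2)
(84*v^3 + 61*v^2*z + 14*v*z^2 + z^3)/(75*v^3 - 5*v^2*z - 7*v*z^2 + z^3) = (28*v^2 + 11*v*z + z^2)/(25*v^2 - 10*v*z + z^2)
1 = 1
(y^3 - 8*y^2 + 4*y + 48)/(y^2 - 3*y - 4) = (y^2 - 4*y - 12)/(y + 1)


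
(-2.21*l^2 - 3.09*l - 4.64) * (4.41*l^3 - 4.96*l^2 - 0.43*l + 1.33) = -9.7461*l^5 - 2.6653*l^4 - 4.1857*l^3 + 21.4038*l^2 - 2.1145*l - 6.1712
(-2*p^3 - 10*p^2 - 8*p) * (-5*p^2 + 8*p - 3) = 10*p^5 + 34*p^4 - 34*p^3 - 34*p^2 + 24*p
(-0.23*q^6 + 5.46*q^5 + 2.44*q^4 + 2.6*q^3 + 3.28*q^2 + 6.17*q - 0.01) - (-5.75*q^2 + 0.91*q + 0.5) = -0.23*q^6 + 5.46*q^5 + 2.44*q^4 + 2.6*q^3 + 9.03*q^2 + 5.26*q - 0.51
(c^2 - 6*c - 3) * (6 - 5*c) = -5*c^3 + 36*c^2 - 21*c - 18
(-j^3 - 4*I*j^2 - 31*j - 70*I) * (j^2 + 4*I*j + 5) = -j^5 - 8*I*j^4 - 20*j^3 - 214*I*j^2 + 125*j - 350*I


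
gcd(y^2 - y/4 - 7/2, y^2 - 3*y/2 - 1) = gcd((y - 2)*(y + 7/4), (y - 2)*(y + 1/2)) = y - 2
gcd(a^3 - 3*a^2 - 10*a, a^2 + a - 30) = a - 5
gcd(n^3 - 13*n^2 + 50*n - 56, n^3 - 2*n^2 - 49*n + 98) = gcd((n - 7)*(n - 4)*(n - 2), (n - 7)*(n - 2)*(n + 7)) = n^2 - 9*n + 14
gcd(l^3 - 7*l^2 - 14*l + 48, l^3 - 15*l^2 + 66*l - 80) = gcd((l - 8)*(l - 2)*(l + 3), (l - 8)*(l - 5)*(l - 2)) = l^2 - 10*l + 16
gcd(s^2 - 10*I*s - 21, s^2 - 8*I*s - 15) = s - 3*I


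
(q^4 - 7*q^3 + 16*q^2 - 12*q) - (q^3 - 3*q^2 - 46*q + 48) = q^4 - 8*q^3 + 19*q^2 + 34*q - 48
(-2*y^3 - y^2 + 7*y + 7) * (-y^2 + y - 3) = 2*y^5 - y^4 - 2*y^3 + 3*y^2 - 14*y - 21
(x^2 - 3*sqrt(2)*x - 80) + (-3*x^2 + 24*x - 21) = -2*x^2 - 3*sqrt(2)*x + 24*x - 101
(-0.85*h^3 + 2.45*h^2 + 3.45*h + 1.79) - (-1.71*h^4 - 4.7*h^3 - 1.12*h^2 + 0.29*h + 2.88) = 1.71*h^4 + 3.85*h^3 + 3.57*h^2 + 3.16*h - 1.09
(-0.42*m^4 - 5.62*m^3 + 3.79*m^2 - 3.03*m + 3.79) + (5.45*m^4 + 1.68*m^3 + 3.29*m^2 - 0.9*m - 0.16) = 5.03*m^4 - 3.94*m^3 + 7.08*m^2 - 3.93*m + 3.63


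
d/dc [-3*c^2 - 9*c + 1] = -6*c - 9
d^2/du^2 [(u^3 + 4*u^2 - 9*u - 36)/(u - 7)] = 2*(u^3 - 21*u^2 + 147*u + 97)/(u^3 - 21*u^2 + 147*u - 343)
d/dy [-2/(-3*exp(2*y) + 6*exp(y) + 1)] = 12*(1 - exp(y))*exp(y)/(-3*exp(2*y) + 6*exp(y) + 1)^2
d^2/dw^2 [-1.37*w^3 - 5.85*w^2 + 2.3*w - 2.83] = -8.22*w - 11.7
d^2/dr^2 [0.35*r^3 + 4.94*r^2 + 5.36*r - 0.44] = 2.1*r + 9.88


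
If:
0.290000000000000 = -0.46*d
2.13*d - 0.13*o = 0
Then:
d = -0.63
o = -10.33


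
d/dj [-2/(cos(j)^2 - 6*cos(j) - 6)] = 4*(3 - cos(j))*sin(j)/(sin(j)^2 + 6*cos(j) + 5)^2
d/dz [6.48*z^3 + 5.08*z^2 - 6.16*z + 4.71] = 19.44*z^2 + 10.16*z - 6.16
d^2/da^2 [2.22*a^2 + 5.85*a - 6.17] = 4.44000000000000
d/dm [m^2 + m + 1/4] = 2*m + 1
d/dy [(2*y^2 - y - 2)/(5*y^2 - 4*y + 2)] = (-3*y^2 + 28*y - 10)/(25*y^4 - 40*y^3 + 36*y^2 - 16*y + 4)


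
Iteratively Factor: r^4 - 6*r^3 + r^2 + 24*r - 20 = (r - 1)*(r^3 - 5*r^2 - 4*r + 20) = (r - 1)*(r + 2)*(r^2 - 7*r + 10) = (r - 2)*(r - 1)*(r + 2)*(r - 5)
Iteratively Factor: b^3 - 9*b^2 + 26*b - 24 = (b - 2)*(b^2 - 7*b + 12) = (b - 4)*(b - 2)*(b - 3)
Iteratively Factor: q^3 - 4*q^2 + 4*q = (q)*(q^2 - 4*q + 4) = q*(q - 2)*(q - 2)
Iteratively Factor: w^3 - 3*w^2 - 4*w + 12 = (w + 2)*(w^2 - 5*w + 6) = (w - 2)*(w + 2)*(w - 3)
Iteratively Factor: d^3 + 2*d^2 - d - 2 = (d + 1)*(d^2 + d - 2) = (d - 1)*(d + 1)*(d + 2)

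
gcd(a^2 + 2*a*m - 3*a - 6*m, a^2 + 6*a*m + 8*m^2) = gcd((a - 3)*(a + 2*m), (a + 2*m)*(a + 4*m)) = a + 2*m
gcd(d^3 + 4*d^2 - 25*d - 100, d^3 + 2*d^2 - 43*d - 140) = d^2 + 9*d + 20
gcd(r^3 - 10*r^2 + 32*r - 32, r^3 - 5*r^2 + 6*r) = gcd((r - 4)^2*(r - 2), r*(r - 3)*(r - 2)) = r - 2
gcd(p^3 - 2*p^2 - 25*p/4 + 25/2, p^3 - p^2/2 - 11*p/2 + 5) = p^2 + p/2 - 5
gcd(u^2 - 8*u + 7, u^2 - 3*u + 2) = u - 1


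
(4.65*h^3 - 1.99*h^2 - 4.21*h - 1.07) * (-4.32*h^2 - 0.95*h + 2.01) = -20.088*h^5 + 4.1793*h^4 + 29.4242*h^3 + 4.622*h^2 - 7.4456*h - 2.1507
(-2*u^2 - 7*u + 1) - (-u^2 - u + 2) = -u^2 - 6*u - 1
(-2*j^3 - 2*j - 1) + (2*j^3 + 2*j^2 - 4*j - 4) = 2*j^2 - 6*j - 5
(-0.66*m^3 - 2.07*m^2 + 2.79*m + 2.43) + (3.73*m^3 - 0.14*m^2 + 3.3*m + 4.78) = 3.07*m^3 - 2.21*m^2 + 6.09*m + 7.21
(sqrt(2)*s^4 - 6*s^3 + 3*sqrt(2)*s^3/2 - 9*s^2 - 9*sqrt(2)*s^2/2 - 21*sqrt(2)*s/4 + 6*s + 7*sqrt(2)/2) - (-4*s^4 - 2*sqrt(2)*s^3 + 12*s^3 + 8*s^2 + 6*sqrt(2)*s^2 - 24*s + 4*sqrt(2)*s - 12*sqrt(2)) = sqrt(2)*s^4 + 4*s^4 - 18*s^3 + 7*sqrt(2)*s^3/2 - 17*s^2 - 21*sqrt(2)*s^2/2 - 37*sqrt(2)*s/4 + 30*s + 31*sqrt(2)/2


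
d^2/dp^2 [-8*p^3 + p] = -48*p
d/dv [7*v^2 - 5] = 14*v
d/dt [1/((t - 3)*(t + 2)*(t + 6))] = (-(t - 3)*(t + 2) - (t - 3)*(t + 6) - (t + 2)*(t + 6))/((t - 3)^2*(t + 2)^2*(t + 6)^2)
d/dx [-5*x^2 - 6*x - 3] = -10*x - 6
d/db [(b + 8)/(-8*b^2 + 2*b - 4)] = (-4*b^2 + b + (b + 8)*(8*b - 1) - 2)/(2*(4*b^2 - b + 2)^2)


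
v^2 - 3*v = v*(v - 3)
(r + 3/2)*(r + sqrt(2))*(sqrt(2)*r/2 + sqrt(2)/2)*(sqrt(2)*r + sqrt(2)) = r^4 + sqrt(2)*r^3 + 7*r^3/2 + 4*r^2 + 7*sqrt(2)*r^2/2 + 3*r/2 + 4*sqrt(2)*r + 3*sqrt(2)/2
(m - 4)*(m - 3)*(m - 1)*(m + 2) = m^4 - 6*m^3 + 3*m^2 + 26*m - 24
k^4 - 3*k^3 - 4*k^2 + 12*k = k*(k - 3)*(k - 2)*(k + 2)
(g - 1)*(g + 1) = g^2 - 1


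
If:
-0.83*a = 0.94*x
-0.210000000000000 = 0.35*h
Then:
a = -1.13253012048193*x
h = -0.60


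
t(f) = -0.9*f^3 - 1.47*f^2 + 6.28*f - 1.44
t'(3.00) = -26.84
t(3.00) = -20.13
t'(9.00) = -238.88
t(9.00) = -720.09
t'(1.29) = -2.01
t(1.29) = 2.28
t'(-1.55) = 4.35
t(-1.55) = -11.35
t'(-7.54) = -125.05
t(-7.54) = 253.43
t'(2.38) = -16.01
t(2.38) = -6.95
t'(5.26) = -83.89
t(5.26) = -140.06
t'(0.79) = 2.27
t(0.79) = 2.16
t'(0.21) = 5.54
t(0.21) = -0.19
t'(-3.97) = -24.60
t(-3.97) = 6.77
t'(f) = -2.7*f^2 - 2.94*f + 6.28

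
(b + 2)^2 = b^2 + 4*b + 4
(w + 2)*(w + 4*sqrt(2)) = w^2 + 2*w + 4*sqrt(2)*w + 8*sqrt(2)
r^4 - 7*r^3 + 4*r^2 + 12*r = r*(r - 6)*(r - 2)*(r + 1)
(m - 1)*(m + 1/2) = m^2 - m/2 - 1/2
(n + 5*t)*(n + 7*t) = n^2 + 12*n*t + 35*t^2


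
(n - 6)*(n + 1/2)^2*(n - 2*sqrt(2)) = n^4 - 5*n^3 - 2*sqrt(2)*n^3 - 23*n^2/4 + 10*sqrt(2)*n^2 - 3*n/2 + 23*sqrt(2)*n/2 + 3*sqrt(2)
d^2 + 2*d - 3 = (d - 1)*(d + 3)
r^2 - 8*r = r*(r - 8)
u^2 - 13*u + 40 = (u - 8)*(u - 5)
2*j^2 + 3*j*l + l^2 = (j + l)*(2*j + l)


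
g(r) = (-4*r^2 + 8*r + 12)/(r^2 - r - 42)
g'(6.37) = 24.72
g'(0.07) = -0.17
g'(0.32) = -0.13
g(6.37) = 12.75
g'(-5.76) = -240.32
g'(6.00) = 9.75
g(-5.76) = 54.46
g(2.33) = -0.23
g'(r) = (1 - 2*r)*(-4*r^2 + 8*r + 12)/(r^2 - r - 42)^2 + (8 - 8*r)/(r^2 - r - 42) = 4*(-r^2 + 78*r - 81)/(r^4 - 2*r^3 - 83*r^2 + 84*r + 1764)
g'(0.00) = -0.18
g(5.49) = 3.73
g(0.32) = -0.34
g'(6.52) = 42.65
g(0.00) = -0.29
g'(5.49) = 4.21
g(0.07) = -0.30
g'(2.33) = 0.25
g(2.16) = -0.27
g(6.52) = 17.62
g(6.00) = 7.00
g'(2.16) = 0.21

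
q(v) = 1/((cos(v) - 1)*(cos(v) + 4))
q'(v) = sin(v)/((cos(v) - 1)*(cos(v) + 4)^2) + sin(v)/((cos(v) - 1)^2*(cos(v) + 4))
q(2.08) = -0.19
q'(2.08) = 0.06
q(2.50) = -0.17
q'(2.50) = 0.03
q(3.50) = -0.17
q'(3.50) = -0.01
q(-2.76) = -0.17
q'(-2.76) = -0.01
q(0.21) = -9.14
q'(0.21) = 86.38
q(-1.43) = -0.28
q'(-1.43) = -0.26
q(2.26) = -0.18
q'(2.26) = 0.04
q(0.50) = -1.67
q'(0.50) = 6.39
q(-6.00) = -5.06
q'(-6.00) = 35.22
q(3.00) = -0.17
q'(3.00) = 0.00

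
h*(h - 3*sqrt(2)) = h^2 - 3*sqrt(2)*h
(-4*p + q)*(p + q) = -4*p^2 - 3*p*q + q^2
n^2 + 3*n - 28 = (n - 4)*(n + 7)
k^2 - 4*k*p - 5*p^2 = (k - 5*p)*(k + p)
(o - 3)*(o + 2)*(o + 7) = o^3 + 6*o^2 - 13*o - 42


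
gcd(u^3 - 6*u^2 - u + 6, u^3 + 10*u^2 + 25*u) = 1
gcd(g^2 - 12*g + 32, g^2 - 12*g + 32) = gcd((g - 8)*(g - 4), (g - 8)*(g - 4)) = g^2 - 12*g + 32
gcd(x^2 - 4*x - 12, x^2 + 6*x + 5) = 1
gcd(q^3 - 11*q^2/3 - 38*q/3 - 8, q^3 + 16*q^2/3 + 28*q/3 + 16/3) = q + 4/3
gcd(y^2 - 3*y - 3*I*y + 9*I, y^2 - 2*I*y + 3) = y - 3*I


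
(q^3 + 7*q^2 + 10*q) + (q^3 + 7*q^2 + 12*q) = 2*q^3 + 14*q^2 + 22*q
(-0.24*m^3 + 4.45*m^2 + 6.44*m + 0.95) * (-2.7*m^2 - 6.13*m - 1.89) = 0.648*m^5 - 10.5438*m^4 - 44.2129*m^3 - 50.4527*m^2 - 17.9951*m - 1.7955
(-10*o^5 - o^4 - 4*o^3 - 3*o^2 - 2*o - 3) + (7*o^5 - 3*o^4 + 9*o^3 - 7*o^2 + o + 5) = -3*o^5 - 4*o^4 + 5*o^3 - 10*o^2 - o + 2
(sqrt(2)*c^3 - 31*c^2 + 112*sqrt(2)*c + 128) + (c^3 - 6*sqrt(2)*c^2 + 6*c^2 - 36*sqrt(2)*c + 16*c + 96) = c^3 + sqrt(2)*c^3 - 25*c^2 - 6*sqrt(2)*c^2 + 16*c + 76*sqrt(2)*c + 224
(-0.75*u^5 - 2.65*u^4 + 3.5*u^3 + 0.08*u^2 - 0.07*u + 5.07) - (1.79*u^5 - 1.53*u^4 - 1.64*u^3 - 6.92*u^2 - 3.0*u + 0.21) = -2.54*u^5 - 1.12*u^4 + 5.14*u^3 + 7.0*u^2 + 2.93*u + 4.86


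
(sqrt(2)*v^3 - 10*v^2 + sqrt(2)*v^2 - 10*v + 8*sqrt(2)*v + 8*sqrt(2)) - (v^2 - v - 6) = sqrt(2)*v^3 - 11*v^2 + sqrt(2)*v^2 - 9*v + 8*sqrt(2)*v + 6 + 8*sqrt(2)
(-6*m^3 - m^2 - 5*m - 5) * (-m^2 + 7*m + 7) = 6*m^5 - 41*m^4 - 44*m^3 - 37*m^2 - 70*m - 35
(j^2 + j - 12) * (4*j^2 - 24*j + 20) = 4*j^4 - 20*j^3 - 52*j^2 + 308*j - 240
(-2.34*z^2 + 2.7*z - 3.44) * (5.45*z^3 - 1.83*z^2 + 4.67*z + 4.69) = -12.753*z^5 + 18.9972*z^4 - 34.6168*z^3 + 7.9296*z^2 - 3.4018*z - 16.1336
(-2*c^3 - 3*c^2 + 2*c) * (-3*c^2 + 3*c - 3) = 6*c^5 + 3*c^4 - 9*c^3 + 15*c^2 - 6*c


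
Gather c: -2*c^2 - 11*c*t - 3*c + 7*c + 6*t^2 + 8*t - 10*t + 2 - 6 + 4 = -2*c^2 + c*(4 - 11*t) + 6*t^2 - 2*t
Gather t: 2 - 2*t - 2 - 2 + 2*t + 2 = 0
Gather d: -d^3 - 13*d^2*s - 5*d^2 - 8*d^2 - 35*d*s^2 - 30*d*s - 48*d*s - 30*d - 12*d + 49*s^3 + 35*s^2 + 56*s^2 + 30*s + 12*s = -d^3 + d^2*(-13*s - 13) + d*(-35*s^2 - 78*s - 42) + 49*s^3 + 91*s^2 + 42*s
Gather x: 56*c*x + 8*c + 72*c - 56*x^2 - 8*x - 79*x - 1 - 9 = 80*c - 56*x^2 + x*(56*c - 87) - 10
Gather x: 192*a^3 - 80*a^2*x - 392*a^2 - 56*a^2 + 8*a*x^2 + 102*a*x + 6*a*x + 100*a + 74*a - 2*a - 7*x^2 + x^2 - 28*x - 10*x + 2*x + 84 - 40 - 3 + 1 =192*a^3 - 448*a^2 + 172*a + x^2*(8*a - 6) + x*(-80*a^2 + 108*a - 36) + 42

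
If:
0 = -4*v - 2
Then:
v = -1/2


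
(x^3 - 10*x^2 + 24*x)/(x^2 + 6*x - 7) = x*(x^2 - 10*x + 24)/(x^2 + 6*x - 7)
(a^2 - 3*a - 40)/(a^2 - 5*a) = (a^2 - 3*a - 40)/(a*(a - 5))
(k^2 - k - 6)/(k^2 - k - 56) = (-k^2 + k + 6)/(-k^2 + k + 56)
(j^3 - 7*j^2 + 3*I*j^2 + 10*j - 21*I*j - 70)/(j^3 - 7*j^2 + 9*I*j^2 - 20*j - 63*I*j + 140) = (j - 2*I)/(j + 4*I)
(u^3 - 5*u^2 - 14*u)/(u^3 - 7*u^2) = (u + 2)/u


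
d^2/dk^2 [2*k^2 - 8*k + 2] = 4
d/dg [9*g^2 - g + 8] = 18*g - 1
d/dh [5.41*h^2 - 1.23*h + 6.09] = 10.82*h - 1.23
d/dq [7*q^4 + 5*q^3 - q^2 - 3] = q*(28*q^2 + 15*q - 2)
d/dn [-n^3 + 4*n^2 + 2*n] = -3*n^2 + 8*n + 2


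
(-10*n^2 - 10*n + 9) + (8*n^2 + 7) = -2*n^2 - 10*n + 16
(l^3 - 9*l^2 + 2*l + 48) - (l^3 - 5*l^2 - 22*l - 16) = -4*l^2 + 24*l + 64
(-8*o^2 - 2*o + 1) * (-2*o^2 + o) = 16*o^4 - 4*o^3 - 4*o^2 + o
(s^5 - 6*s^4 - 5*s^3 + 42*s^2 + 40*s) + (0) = s^5 - 6*s^4 - 5*s^3 + 42*s^2 + 40*s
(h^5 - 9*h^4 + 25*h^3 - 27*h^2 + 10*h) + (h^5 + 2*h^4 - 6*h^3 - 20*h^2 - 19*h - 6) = 2*h^5 - 7*h^4 + 19*h^3 - 47*h^2 - 9*h - 6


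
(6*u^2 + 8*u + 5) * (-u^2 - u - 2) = -6*u^4 - 14*u^3 - 25*u^2 - 21*u - 10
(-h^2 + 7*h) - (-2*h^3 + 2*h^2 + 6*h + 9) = 2*h^3 - 3*h^2 + h - 9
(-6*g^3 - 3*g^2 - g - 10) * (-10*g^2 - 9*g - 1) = 60*g^5 + 84*g^4 + 43*g^3 + 112*g^2 + 91*g + 10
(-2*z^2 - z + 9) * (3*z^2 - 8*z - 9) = -6*z^4 + 13*z^3 + 53*z^2 - 63*z - 81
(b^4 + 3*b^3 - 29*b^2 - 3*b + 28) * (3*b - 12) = 3*b^5 - 3*b^4 - 123*b^3 + 339*b^2 + 120*b - 336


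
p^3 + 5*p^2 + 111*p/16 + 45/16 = (p + 3/4)*(p + 5/4)*(p + 3)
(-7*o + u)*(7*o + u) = -49*o^2 + u^2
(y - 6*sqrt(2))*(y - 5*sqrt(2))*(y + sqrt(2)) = y^3 - 10*sqrt(2)*y^2 + 38*y + 60*sqrt(2)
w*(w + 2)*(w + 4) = w^3 + 6*w^2 + 8*w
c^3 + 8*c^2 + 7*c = c*(c + 1)*(c + 7)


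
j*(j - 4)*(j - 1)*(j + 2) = j^4 - 3*j^3 - 6*j^2 + 8*j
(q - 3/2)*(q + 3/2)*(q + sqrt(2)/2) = q^3 + sqrt(2)*q^2/2 - 9*q/4 - 9*sqrt(2)/8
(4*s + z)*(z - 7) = 4*s*z - 28*s + z^2 - 7*z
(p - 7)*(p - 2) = p^2 - 9*p + 14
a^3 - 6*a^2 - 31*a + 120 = (a - 8)*(a - 3)*(a + 5)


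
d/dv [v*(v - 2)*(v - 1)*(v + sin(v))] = v*(v - 2)*(v - 1)*(cos(v) + 1) + v*(v - 2)*(v + sin(v)) + v*(v - 1)*(v + sin(v)) + (v - 2)*(v - 1)*(v + sin(v))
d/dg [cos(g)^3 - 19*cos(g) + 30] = (19 - 3*cos(g)^2)*sin(g)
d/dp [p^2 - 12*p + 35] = 2*p - 12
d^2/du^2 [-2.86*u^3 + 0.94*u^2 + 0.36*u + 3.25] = 1.88 - 17.16*u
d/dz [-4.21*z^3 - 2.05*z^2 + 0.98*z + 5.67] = -12.63*z^2 - 4.1*z + 0.98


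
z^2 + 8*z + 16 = (z + 4)^2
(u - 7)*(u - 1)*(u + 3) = u^3 - 5*u^2 - 17*u + 21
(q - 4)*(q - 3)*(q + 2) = q^3 - 5*q^2 - 2*q + 24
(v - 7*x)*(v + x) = v^2 - 6*v*x - 7*x^2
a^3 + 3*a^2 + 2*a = a*(a + 1)*(a + 2)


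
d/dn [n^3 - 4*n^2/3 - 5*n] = 3*n^2 - 8*n/3 - 5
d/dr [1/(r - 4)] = -1/(r - 4)^2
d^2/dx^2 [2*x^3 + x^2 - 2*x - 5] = 12*x + 2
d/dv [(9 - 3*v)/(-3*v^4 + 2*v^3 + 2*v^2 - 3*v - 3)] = 3*(-9*v^4 + 40*v^3 - 16*v^2 - 12*v + 12)/(9*v^8 - 12*v^7 - 8*v^6 + 26*v^5 + 10*v^4 - 24*v^3 - 3*v^2 + 18*v + 9)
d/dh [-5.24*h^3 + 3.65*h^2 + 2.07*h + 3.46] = -15.72*h^2 + 7.3*h + 2.07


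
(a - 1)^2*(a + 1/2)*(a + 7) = a^4 + 11*a^3/2 - 21*a^2/2 + a/2 + 7/2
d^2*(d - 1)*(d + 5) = d^4 + 4*d^3 - 5*d^2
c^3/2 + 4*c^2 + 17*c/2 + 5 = (c/2 + 1/2)*(c + 2)*(c + 5)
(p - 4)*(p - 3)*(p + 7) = p^3 - 37*p + 84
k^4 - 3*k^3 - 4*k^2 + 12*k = k*(k - 3)*(k - 2)*(k + 2)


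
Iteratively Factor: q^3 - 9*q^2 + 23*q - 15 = (q - 3)*(q^2 - 6*q + 5) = (q - 5)*(q - 3)*(q - 1)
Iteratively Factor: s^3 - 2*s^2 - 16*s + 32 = (s - 4)*(s^2 + 2*s - 8) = (s - 4)*(s - 2)*(s + 4)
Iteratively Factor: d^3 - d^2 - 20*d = (d)*(d^2 - d - 20) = d*(d + 4)*(d - 5)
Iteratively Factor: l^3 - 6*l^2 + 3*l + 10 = (l + 1)*(l^2 - 7*l + 10) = (l - 2)*(l + 1)*(l - 5)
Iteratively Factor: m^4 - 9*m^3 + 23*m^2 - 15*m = (m - 5)*(m^3 - 4*m^2 + 3*m) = (m - 5)*(m - 1)*(m^2 - 3*m) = m*(m - 5)*(m - 1)*(m - 3)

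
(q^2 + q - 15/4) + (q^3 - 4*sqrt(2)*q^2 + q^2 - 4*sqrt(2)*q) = q^3 - 4*sqrt(2)*q^2 + 2*q^2 - 4*sqrt(2)*q + q - 15/4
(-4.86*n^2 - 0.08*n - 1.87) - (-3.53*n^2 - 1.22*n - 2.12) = -1.33*n^2 + 1.14*n + 0.25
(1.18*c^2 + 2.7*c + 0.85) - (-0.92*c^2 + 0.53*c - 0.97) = 2.1*c^2 + 2.17*c + 1.82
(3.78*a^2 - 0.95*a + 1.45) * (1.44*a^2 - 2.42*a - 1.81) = 5.4432*a^4 - 10.5156*a^3 - 2.4548*a^2 - 1.7895*a - 2.6245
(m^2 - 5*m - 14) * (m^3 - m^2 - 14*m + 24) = m^5 - 6*m^4 - 23*m^3 + 108*m^2 + 76*m - 336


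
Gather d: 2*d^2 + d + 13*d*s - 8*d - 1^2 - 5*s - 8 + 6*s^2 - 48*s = 2*d^2 + d*(13*s - 7) + 6*s^2 - 53*s - 9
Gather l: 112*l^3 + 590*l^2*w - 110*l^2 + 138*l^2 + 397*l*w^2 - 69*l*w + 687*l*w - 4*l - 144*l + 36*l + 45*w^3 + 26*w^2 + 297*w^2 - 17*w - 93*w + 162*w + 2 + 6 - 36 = 112*l^3 + l^2*(590*w + 28) + l*(397*w^2 + 618*w - 112) + 45*w^3 + 323*w^2 + 52*w - 28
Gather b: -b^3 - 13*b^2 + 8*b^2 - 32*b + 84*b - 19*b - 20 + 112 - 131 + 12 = -b^3 - 5*b^2 + 33*b - 27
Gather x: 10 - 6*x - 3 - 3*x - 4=3 - 9*x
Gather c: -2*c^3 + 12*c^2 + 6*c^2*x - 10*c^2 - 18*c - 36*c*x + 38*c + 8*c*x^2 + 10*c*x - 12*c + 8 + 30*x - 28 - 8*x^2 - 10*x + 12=-2*c^3 + c^2*(6*x + 2) + c*(8*x^2 - 26*x + 8) - 8*x^2 + 20*x - 8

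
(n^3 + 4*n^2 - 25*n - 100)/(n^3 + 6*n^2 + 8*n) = (n^2 - 25)/(n*(n + 2))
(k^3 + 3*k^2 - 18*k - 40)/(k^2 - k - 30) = (k^2 - 2*k - 8)/(k - 6)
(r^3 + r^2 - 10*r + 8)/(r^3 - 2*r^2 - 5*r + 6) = (r^2 + 2*r - 8)/(r^2 - r - 6)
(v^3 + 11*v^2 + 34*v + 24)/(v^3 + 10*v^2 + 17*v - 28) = (v^2 + 7*v + 6)/(v^2 + 6*v - 7)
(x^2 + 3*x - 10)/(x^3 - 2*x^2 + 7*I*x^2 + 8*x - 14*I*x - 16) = (x + 5)/(x^2 + 7*I*x + 8)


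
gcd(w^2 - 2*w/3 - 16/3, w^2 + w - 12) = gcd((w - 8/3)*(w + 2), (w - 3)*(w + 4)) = 1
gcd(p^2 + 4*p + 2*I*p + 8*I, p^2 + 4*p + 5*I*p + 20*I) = p + 4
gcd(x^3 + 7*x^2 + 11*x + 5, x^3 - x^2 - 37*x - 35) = x^2 + 6*x + 5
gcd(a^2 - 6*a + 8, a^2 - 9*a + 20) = a - 4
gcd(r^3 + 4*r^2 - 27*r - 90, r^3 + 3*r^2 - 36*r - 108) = r^2 + 9*r + 18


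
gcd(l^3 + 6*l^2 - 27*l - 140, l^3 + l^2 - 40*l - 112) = l + 4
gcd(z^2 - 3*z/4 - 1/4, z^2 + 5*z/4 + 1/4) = z + 1/4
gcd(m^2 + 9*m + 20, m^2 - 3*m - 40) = m + 5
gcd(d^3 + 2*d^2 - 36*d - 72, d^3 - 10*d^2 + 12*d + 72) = d^2 - 4*d - 12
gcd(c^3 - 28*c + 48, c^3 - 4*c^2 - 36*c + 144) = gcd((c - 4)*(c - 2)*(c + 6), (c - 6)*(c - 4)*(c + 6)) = c^2 + 2*c - 24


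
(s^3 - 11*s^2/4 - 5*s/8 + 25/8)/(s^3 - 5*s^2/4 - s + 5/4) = (s - 5/2)/(s - 1)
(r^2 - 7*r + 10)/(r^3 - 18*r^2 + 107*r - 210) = (r - 2)/(r^2 - 13*r + 42)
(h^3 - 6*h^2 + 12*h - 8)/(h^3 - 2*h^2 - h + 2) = (h^2 - 4*h + 4)/(h^2 - 1)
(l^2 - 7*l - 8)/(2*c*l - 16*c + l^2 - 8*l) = (l + 1)/(2*c + l)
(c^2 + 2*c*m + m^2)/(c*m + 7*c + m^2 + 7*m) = (c + m)/(m + 7)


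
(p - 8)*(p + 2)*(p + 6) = p^3 - 52*p - 96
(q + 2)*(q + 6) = q^2 + 8*q + 12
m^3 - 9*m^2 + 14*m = m*(m - 7)*(m - 2)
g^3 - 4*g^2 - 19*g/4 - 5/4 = (g - 5)*(g + 1/2)^2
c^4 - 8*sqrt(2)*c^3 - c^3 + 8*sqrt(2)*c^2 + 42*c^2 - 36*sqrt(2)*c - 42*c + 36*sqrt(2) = (c - 1)*(c - 3*sqrt(2))^2*(c - 2*sqrt(2))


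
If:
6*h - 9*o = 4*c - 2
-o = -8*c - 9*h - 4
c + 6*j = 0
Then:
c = -25*o/28 - 1/14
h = 19*o/21 - 8/21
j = 25*o/168 + 1/84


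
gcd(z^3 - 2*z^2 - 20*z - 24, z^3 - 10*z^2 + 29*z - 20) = 1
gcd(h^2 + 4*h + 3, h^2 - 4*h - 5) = h + 1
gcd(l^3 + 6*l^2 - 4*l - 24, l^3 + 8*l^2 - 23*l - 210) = l + 6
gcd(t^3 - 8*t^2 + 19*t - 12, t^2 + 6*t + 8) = 1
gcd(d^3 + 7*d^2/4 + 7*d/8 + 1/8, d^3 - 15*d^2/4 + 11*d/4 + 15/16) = d + 1/4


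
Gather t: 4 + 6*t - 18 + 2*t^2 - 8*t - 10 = 2*t^2 - 2*t - 24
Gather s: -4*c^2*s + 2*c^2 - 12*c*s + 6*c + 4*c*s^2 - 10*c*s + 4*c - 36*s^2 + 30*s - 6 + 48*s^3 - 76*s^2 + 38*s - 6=2*c^2 + 10*c + 48*s^3 + s^2*(4*c - 112) + s*(-4*c^2 - 22*c + 68) - 12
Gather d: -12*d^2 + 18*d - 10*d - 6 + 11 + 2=-12*d^2 + 8*d + 7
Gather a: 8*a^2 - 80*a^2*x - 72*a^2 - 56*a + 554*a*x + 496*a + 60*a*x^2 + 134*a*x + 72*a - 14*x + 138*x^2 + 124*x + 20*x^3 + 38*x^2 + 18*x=a^2*(-80*x - 64) + a*(60*x^2 + 688*x + 512) + 20*x^3 + 176*x^2 + 128*x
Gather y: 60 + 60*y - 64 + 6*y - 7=66*y - 11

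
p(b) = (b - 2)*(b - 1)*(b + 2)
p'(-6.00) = 116.00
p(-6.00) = -224.00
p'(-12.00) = 452.00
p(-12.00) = -1820.00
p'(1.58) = 0.33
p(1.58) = -0.87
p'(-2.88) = 26.64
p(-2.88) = -16.66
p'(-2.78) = 24.75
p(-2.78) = -14.09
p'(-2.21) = 15.07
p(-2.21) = -2.84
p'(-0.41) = -2.68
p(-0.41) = 5.40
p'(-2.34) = 17.11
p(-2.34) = -4.93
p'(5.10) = 63.83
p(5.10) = 90.24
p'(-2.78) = 24.75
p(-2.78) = -14.09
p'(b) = (b - 2)*(b - 1) + (b - 2)*(b + 2) + (b - 1)*(b + 2)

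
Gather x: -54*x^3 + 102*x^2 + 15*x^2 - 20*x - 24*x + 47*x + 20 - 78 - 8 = -54*x^3 + 117*x^2 + 3*x - 66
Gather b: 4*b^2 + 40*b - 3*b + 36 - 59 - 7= 4*b^2 + 37*b - 30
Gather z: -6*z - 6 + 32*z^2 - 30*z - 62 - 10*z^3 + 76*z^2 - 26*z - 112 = -10*z^3 + 108*z^2 - 62*z - 180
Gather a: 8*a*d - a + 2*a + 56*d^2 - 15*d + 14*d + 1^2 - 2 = a*(8*d + 1) + 56*d^2 - d - 1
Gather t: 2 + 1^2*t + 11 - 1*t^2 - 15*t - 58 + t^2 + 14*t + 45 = 0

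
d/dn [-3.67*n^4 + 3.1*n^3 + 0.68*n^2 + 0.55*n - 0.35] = -14.68*n^3 + 9.3*n^2 + 1.36*n + 0.55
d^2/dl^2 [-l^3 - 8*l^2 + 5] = -6*l - 16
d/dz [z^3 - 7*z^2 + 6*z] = 3*z^2 - 14*z + 6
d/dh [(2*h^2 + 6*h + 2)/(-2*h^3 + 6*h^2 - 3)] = 2*(2*h^4 + 12*h^3 - 12*h^2 - 18*h - 9)/(4*h^6 - 24*h^5 + 36*h^4 + 12*h^3 - 36*h^2 + 9)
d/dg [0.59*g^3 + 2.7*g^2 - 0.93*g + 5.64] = 1.77*g^2 + 5.4*g - 0.93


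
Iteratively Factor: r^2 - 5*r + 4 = (r - 4)*(r - 1)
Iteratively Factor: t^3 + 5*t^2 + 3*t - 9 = (t + 3)*(t^2 + 2*t - 3) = (t - 1)*(t + 3)*(t + 3)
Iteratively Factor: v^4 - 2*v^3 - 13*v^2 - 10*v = (v - 5)*(v^3 + 3*v^2 + 2*v) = v*(v - 5)*(v^2 + 3*v + 2) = v*(v - 5)*(v + 2)*(v + 1)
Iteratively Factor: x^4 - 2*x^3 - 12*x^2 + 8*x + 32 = (x - 2)*(x^3 - 12*x - 16) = (x - 2)*(x + 2)*(x^2 - 2*x - 8) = (x - 2)*(x + 2)^2*(x - 4)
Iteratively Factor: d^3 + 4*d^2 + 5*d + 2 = (d + 1)*(d^2 + 3*d + 2) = (d + 1)^2*(d + 2)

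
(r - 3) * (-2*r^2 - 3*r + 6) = -2*r^3 + 3*r^2 + 15*r - 18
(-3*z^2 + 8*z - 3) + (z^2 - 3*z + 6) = -2*z^2 + 5*z + 3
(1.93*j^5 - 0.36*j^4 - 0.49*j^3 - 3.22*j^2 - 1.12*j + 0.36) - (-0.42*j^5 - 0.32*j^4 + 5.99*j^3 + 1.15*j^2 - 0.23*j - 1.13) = 2.35*j^5 - 0.04*j^4 - 6.48*j^3 - 4.37*j^2 - 0.89*j + 1.49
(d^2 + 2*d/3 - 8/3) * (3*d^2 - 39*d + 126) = 3*d^4 - 37*d^3 + 92*d^2 + 188*d - 336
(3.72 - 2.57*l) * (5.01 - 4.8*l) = 12.336*l^2 - 30.7317*l + 18.6372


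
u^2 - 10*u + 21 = (u - 7)*(u - 3)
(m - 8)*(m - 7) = m^2 - 15*m + 56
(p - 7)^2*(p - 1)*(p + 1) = p^4 - 14*p^3 + 48*p^2 + 14*p - 49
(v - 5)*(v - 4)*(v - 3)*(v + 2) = v^4 - 10*v^3 + 23*v^2 + 34*v - 120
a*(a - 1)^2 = a^3 - 2*a^2 + a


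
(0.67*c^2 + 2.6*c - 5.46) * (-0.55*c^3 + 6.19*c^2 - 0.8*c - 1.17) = -0.3685*c^5 + 2.7173*c^4 + 18.561*c^3 - 36.6613*c^2 + 1.326*c + 6.3882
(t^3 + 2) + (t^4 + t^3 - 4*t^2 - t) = t^4 + 2*t^3 - 4*t^2 - t + 2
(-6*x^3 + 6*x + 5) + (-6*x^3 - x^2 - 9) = -12*x^3 - x^2 + 6*x - 4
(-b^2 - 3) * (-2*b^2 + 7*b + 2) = 2*b^4 - 7*b^3 + 4*b^2 - 21*b - 6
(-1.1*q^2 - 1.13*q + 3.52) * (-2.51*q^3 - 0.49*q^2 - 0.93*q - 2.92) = 2.761*q^5 + 3.3753*q^4 - 7.2585*q^3 + 2.5381*q^2 + 0.0259999999999994*q - 10.2784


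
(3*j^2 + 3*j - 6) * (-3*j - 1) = -9*j^3 - 12*j^2 + 15*j + 6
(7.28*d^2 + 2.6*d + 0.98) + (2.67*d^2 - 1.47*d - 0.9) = 9.95*d^2 + 1.13*d + 0.08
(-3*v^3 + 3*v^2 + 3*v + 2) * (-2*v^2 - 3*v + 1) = 6*v^5 + 3*v^4 - 18*v^3 - 10*v^2 - 3*v + 2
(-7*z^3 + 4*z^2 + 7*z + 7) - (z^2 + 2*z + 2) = -7*z^3 + 3*z^2 + 5*z + 5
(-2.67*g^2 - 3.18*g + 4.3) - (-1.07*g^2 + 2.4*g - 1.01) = -1.6*g^2 - 5.58*g + 5.31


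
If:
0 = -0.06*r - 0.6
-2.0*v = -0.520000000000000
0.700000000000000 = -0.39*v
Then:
No Solution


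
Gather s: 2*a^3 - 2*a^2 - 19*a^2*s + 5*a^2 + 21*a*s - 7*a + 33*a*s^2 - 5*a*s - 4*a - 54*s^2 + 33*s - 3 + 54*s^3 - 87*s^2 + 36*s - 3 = 2*a^3 + 3*a^2 - 11*a + 54*s^3 + s^2*(33*a - 141) + s*(-19*a^2 + 16*a + 69) - 6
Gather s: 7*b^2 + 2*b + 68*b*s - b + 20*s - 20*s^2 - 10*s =7*b^2 + b - 20*s^2 + s*(68*b + 10)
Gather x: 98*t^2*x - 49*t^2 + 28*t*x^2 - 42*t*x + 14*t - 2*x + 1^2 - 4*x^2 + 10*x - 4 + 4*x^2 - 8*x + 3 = -49*t^2 + 28*t*x^2 + 14*t + x*(98*t^2 - 42*t)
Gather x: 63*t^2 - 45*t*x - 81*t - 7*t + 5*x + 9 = 63*t^2 - 88*t + x*(5 - 45*t) + 9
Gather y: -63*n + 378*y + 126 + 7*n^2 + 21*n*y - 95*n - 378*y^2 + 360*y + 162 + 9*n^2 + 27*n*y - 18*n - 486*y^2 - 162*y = 16*n^2 - 176*n - 864*y^2 + y*(48*n + 576) + 288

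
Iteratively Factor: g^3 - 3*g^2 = (g - 3)*(g^2) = g*(g - 3)*(g)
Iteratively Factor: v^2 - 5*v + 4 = (v - 4)*(v - 1)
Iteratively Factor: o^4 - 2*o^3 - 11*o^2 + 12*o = (o - 1)*(o^3 - o^2 - 12*o) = (o - 1)*(o + 3)*(o^2 - 4*o) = (o - 4)*(o - 1)*(o + 3)*(o)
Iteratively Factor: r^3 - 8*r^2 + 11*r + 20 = (r - 5)*(r^2 - 3*r - 4) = (r - 5)*(r + 1)*(r - 4)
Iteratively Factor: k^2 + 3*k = (k)*(k + 3)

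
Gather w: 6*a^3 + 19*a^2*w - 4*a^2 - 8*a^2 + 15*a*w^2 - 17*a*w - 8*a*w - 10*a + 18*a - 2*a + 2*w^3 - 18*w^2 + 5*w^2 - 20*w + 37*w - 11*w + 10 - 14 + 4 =6*a^3 - 12*a^2 + 6*a + 2*w^3 + w^2*(15*a - 13) + w*(19*a^2 - 25*a + 6)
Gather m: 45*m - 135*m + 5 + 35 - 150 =-90*m - 110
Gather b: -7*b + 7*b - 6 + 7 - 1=0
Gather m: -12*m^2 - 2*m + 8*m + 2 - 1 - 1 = -12*m^2 + 6*m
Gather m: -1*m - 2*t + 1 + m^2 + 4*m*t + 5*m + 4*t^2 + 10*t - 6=m^2 + m*(4*t + 4) + 4*t^2 + 8*t - 5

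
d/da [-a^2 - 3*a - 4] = -2*a - 3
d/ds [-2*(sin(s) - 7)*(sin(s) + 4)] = 2*(3 - 2*sin(s))*cos(s)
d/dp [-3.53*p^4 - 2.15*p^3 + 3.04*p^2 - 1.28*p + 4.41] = -14.12*p^3 - 6.45*p^2 + 6.08*p - 1.28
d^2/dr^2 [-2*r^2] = -4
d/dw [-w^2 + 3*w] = 3 - 2*w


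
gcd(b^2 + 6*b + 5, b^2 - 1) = b + 1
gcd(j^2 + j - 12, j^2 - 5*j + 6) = j - 3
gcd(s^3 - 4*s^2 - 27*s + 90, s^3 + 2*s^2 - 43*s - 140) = s + 5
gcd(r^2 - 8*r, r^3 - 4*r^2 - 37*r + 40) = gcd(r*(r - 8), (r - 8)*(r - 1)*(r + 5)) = r - 8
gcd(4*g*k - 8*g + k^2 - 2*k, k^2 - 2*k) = k - 2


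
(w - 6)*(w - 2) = w^2 - 8*w + 12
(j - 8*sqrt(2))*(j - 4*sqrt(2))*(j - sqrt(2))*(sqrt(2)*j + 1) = sqrt(2)*j^4 - 25*j^3 + 75*sqrt(2)*j^2 - 40*j - 64*sqrt(2)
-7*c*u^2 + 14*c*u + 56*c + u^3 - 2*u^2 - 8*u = (-7*c + u)*(u - 4)*(u + 2)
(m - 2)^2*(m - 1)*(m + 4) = m^4 - m^3 - 12*m^2 + 28*m - 16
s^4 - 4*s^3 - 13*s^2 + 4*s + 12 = (s - 6)*(s - 1)*(s + 1)*(s + 2)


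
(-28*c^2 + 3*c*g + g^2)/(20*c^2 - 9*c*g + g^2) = (-7*c - g)/(5*c - g)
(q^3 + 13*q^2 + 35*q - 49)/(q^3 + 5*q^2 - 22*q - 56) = (q^2 + 6*q - 7)/(q^2 - 2*q - 8)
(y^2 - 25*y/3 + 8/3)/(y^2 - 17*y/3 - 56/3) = (3*y - 1)/(3*y + 7)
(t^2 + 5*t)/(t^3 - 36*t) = (t + 5)/(t^2 - 36)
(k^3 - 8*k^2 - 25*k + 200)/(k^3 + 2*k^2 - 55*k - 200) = (k - 5)/(k + 5)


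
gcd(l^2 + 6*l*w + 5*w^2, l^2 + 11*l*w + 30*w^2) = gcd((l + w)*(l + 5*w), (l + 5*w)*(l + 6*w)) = l + 5*w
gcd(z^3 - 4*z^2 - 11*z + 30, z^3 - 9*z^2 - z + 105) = z^2 - 2*z - 15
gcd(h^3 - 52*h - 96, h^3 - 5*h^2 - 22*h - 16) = h^2 - 6*h - 16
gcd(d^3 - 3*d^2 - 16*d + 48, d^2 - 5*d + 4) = d - 4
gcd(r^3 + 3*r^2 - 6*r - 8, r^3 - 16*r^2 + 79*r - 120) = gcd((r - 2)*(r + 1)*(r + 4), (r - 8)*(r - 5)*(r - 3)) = 1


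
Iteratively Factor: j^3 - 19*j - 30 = (j + 3)*(j^2 - 3*j - 10) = (j + 2)*(j + 3)*(j - 5)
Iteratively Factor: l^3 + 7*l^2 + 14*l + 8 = (l + 4)*(l^2 + 3*l + 2) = (l + 2)*(l + 4)*(l + 1)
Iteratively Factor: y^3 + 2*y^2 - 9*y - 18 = (y - 3)*(y^2 + 5*y + 6) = (y - 3)*(y + 2)*(y + 3)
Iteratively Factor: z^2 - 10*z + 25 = (z - 5)*(z - 5)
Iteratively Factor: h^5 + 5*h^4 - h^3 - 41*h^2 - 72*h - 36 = (h - 3)*(h^4 + 8*h^3 + 23*h^2 + 28*h + 12) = (h - 3)*(h + 2)*(h^3 + 6*h^2 + 11*h + 6) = (h - 3)*(h + 1)*(h + 2)*(h^2 + 5*h + 6) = (h - 3)*(h + 1)*(h + 2)^2*(h + 3)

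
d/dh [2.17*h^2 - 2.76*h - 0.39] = 4.34*h - 2.76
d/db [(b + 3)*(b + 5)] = 2*b + 8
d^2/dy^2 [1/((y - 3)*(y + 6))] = 2*((y - 3)^2 + (y - 3)*(y + 6) + (y + 6)^2)/((y - 3)^3*(y + 6)^3)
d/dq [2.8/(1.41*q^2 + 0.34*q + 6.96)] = (-7.896*q - 0.952)/(1.41*q^2 + 0.34*q + 6.96)^2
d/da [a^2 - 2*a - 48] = 2*a - 2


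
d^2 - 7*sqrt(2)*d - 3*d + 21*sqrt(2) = (d - 3)*(d - 7*sqrt(2))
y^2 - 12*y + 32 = (y - 8)*(y - 4)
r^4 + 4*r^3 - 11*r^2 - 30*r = r*(r - 3)*(r + 2)*(r + 5)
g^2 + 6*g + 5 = (g + 1)*(g + 5)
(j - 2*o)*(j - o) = j^2 - 3*j*o + 2*o^2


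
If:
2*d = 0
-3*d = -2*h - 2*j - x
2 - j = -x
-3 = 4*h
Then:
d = 0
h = -3/4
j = 7/6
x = -5/6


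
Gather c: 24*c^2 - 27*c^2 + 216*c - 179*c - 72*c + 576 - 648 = -3*c^2 - 35*c - 72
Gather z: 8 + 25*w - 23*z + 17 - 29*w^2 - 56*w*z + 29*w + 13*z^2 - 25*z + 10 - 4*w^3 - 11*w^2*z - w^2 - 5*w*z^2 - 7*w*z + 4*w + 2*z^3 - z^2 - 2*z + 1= -4*w^3 - 30*w^2 + 58*w + 2*z^3 + z^2*(12 - 5*w) + z*(-11*w^2 - 63*w - 50) + 36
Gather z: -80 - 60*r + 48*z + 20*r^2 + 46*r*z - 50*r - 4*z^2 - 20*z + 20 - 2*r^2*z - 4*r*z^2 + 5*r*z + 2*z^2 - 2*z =20*r^2 - 110*r + z^2*(-4*r - 2) + z*(-2*r^2 + 51*r + 26) - 60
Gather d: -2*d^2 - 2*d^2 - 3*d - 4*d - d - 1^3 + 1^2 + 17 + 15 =-4*d^2 - 8*d + 32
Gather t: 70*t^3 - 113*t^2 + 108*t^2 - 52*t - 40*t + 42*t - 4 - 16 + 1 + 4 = 70*t^3 - 5*t^2 - 50*t - 15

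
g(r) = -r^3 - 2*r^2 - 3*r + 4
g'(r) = -3*r^2 - 4*r - 3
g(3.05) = -52.13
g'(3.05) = -43.11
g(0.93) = -1.32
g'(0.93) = -9.31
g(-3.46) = 31.86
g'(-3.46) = -25.07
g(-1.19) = 6.42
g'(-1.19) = -2.49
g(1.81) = -13.91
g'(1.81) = -20.07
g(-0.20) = 4.53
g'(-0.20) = -2.32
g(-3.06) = 23.11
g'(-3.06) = -18.85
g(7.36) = -525.11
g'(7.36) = -194.95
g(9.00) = -914.00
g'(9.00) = -282.00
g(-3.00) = 22.00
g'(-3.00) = -18.00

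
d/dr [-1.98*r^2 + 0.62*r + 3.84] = 0.62 - 3.96*r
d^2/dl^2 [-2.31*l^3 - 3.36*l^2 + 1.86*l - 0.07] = -13.86*l - 6.72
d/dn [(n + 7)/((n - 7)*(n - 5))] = (-n^2 - 14*n + 119)/(n^4 - 24*n^3 + 214*n^2 - 840*n + 1225)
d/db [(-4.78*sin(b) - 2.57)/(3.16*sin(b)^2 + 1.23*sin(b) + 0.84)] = (15.1048*sin(b)^2 + 16.2424*sin(b) - 0.8541)*cos(b)/(9.9856*sin(b)^4 + 7.7736*sin(b)^3 + 6.8217*sin(b)^2 + 2.0664*sin(b) + 0.7056)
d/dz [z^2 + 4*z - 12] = 2*z + 4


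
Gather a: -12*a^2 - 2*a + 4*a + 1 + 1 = -12*a^2 + 2*a + 2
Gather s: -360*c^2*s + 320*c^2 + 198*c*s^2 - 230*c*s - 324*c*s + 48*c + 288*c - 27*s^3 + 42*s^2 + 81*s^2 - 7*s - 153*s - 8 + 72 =320*c^2 + 336*c - 27*s^3 + s^2*(198*c + 123) + s*(-360*c^2 - 554*c - 160) + 64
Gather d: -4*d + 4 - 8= -4*d - 4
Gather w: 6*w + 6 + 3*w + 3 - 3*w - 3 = 6*w + 6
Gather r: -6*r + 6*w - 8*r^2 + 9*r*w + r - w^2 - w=-8*r^2 + r*(9*w - 5) - w^2 + 5*w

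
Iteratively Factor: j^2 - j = (j - 1)*(j)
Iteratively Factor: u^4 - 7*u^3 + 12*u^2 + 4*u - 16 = (u + 1)*(u^3 - 8*u^2 + 20*u - 16) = (u - 2)*(u + 1)*(u^2 - 6*u + 8) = (u - 4)*(u - 2)*(u + 1)*(u - 2)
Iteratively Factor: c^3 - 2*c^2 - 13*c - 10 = (c - 5)*(c^2 + 3*c + 2) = (c - 5)*(c + 2)*(c + 1)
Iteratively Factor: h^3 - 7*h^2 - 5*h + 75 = (h - 5)*(h^2 - 2*h - 15) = (h - 5)*(h + 3)*(h - 5)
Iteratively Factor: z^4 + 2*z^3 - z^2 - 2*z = (z)*(z^3 + 2*z^2 - z - 2) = z*(z + 2)*(z^2 - 1) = z*(z - 1)*(z + 2)*(z + 1)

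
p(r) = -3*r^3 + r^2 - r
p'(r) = -9*r^2 + 2*r - 1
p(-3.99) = 210.47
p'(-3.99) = -152.26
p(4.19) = -207.31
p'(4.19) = -150.62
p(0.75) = -1.45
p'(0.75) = -4.56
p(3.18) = -89.54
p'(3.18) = -85.65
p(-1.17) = 7.34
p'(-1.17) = -15.66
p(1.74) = -14.52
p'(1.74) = -24.77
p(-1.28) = 9.21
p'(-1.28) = -18.31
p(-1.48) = 13.40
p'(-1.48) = -23.67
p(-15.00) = 10365.00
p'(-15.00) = -2056.00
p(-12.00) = 5340.00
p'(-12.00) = -1321.00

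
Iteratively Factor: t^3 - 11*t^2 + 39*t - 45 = (t - 3)*(t^2 - 8*t + 15) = (t - 3)^2*(t - 5)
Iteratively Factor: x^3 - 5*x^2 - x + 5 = (x + 1)*(x^2 - 6*x + 5) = (x - 5)*(x + 1)*(x - 1)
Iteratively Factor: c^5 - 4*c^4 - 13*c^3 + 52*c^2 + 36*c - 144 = (c - 2)*(c^4 - 2*c^3 - 17*c^2 + 18*c + 72) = (c - 2)*(c + 2)*(c^3 - 4*c^2 - 9*c + 36) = (c - 4)*(c - 2)*(c + 2)*(c^2 - 9) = (c - 4)*(c - 3)*(c - 2)*(c + 2)*(c + 3)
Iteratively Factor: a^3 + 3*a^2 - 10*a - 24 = (a + 2)*(a^2 + a - 12) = (a + 2)*(a + 4)*(a - 3)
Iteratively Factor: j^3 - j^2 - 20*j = (j - 5)*(j^2 + 4*j) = j*(j - 5)*(j + 4)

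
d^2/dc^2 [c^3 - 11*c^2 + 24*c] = 6*c - 22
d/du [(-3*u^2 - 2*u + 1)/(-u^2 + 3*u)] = (-11*u^2 + 2*u - 3)/(u^2*(u^2 - 6*u + 9))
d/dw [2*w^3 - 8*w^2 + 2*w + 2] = 6*w^2 - 16*w + 2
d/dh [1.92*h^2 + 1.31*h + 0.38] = 3.84*h + 1.31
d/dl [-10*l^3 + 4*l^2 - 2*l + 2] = -30*l^2 + 8*l - 2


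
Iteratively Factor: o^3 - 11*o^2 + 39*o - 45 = (o - 5)*(o^2 - 6*o + 9) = (o - 5)*(o - 3)*(o - 3)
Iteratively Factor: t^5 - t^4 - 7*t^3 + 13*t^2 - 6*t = (t - 1)*(t^4 - 7*t^2 + 6*t) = (t - 2)*(t - 1)*(t^3 + 2*t^2 - 3*t) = (t - 2)*(t - 1)*(t + 3)*(t^2 - t) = (t - 2)*(t - 1)^2*(t + 3)*(t)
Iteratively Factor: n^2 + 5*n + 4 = (n + 1)*(n + 4)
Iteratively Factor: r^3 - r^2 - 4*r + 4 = (r - 1)*(r^2 - 4) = (r - 1)*(r + 2)*(r - 2)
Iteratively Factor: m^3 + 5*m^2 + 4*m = (m)*(m^2 + 5*m + 4) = m*(m + 1)*(m + 4)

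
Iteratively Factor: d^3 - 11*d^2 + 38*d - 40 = (d - 4)*(d^2 - 7*d + 10) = (d - 5)*(d - 4)*(d - 2)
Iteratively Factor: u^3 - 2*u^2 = (u - 2)*(u^2) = u*(u - 2)*(u)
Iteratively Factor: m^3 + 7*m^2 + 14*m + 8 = (m + 1)*(m^2 + 6*m + 8) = (m + 1)*(m + 4)*(m + 2)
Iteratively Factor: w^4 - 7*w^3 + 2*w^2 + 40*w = (w)*(w^3 - 7*w^2 + 2*w + 40) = w*(w - 5)*(w^2 - 2*w - 8) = w*(w - 5)*(w + 2)*(w - 4)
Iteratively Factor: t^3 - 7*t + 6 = (t + 3)*(t^2 - 3*t + 2) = (t - 1)*(t + 3)*(t - 2)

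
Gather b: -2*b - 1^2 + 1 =-2*b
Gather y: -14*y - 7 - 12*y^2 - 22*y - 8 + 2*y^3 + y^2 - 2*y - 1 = 2*y^3 - 11*y^2 - 38*y - 16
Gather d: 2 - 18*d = 2 - 18*d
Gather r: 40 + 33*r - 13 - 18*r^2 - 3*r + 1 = -18*r^2 + 30*r + 28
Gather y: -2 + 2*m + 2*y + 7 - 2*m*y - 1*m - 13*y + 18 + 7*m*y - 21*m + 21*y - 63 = -20*m + y*(5*m + 10) - 40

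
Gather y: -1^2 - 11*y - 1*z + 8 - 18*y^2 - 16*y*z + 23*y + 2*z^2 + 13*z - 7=-18*y^2 + y*(12 - 16*z) + 2*z^2 + 12*z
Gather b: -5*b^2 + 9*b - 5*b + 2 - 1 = -5*b^2 + 4*b + 1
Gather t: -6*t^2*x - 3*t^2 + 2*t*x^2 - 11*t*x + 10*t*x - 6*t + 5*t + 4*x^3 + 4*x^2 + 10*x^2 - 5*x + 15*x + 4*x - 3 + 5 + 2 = t^2*(-6*x - 3) + t*(2*x^2 - x - 1) + 4*x^3 + 14*x^2 + 14*x + 4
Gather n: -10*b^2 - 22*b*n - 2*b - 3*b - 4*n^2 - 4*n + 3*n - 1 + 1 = -10*b^2 - 5*b - 4*n^2 + n*(-22*b - 1)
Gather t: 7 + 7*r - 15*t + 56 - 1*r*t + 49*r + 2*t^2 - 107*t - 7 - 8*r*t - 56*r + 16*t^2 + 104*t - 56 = 18*t^2 + t*(-9*r - 18)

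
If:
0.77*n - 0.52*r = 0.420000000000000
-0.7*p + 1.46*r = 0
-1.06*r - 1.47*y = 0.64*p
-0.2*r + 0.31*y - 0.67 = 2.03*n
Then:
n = -0.03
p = -1.79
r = -0.86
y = 1.39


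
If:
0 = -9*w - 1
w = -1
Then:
No Solution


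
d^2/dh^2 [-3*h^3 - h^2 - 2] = -18*h - 2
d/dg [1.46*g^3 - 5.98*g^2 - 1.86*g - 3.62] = 4.38*g^2 - 11.96*g - 1.86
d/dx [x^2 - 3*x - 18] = 2*x - 3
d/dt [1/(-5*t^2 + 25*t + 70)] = (2*t - 5)/(5*(-t^2 + 5*t + 14)^2)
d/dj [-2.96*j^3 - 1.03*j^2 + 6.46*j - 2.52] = -8.88*j^2 - 2.06*j + 6.46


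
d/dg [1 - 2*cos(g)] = 2*sin(g)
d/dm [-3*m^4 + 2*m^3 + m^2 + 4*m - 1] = -12*m^3 + 6*m^2 + 2*m + 4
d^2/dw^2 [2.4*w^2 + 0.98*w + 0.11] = 4.80000000000000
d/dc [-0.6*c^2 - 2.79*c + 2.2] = -1.2*c - 2.79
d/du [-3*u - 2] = -3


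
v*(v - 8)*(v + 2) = v^3 - 6*v^2 - 16*v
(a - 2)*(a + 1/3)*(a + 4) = a^3 + 7*a^2/3 - 22*a/3 - 8/3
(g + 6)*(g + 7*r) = g^2 + 7*g*r + 6*g + 42*r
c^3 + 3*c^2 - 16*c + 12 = (c - 2)*(c - 1)*(c + 6)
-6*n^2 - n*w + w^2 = (-3*n + w)*(2*n + w)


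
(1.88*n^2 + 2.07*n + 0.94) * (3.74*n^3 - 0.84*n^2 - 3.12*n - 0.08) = 7.0312*n^5 + 6.1626*n^4 - 4.0888*n^3 - 7.3984*n^2 - 3.0984*n - 0.0752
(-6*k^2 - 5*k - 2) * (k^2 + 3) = -6*k^4 - 5*k^3 - 20*k^2 - 15*k - 6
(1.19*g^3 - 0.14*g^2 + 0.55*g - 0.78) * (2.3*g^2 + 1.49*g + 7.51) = 2.737*g^5 + 1.4511*g^4 + 9.9933*g^3 - 2.0259*g^2 + 2.9683*g - 5.8578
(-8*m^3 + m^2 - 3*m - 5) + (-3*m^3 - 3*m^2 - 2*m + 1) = -11*m^3 - 2*m^2 - 5*m - 4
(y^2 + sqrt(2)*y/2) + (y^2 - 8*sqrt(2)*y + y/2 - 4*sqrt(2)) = 2*y^2 - 15*sqrt(2)*y/2 + y/2 - 4*sqrt(2)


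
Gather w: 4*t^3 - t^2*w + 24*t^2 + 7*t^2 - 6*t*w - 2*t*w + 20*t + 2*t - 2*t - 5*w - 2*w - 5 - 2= 4*t^3 + 31*t^2 + 20*t + w*(-t^2 - 8*t - 7) - 7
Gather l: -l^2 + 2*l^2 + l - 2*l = l^2 - l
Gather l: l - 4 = l - 4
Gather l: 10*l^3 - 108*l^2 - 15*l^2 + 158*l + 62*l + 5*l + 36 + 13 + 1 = 10*l^3 - 123*l^2 + 225*l + 50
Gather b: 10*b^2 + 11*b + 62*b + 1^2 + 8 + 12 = 10*b^2 + 73*b + 21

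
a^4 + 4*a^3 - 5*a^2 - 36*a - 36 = (a - 3)*(a + 2)^2*(a + 3)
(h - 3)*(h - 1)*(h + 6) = h^3 + 2*h^2 - 21*h + 18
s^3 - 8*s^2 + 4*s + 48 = (s - 6)*(s - 4)*(s + 2)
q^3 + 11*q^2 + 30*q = q*(q + 5)*(q + 6)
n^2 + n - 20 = (n - 4)*(n + 5)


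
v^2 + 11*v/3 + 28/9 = (v + 4/3)*(v + 7/3)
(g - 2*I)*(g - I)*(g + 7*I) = g^3 + 4*I*g^2 + 19*g - 14*I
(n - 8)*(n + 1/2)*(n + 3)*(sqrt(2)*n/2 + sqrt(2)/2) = sqrt(2)*n^4/2 - 7*sqrt(2)*n^3/4 - 31*sqrt(2)*n^2/2 - 77*sqrt(2)*n/4 - 6*sqrt(2)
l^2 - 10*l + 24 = (l - 6)*(l - 4)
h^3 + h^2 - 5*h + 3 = (h - 1)^2*(h + 3)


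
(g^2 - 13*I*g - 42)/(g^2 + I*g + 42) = (g - 7*I)/(g + 7*I)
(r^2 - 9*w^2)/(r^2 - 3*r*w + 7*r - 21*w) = (r + 3*w)/(r + 7)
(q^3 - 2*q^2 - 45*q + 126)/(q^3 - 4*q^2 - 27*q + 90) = (q + 7)/(q + 5)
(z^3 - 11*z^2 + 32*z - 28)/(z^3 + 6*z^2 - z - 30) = (z^2 - 9*z + 14)/(z^2 + 8*z + 15)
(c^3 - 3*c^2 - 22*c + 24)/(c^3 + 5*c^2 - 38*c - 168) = (c - 1)/(c + 7)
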